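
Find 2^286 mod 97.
Using Fermat: 2^{96} ≡ 1 mod 97. 286 ≡ 94 mod 96. So 2^{286} ≡ 2^{94} ≡ 73 mod 97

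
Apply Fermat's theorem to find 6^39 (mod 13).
By Fermat: 6^{12} ≡ 1 (mod 13). 39 = 3×12 + 3. So 6^{39} ≡ 6^{3} ≡ 8 (mod 13)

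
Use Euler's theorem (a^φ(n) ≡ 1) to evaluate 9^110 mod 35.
By Euler: 9^{24} ≡ 1 (mod 35) since gcd(9, 35) = 1. 110 = 4×24 + 14. So 9^{110} ≡ 9^{14} ≡ 11 (mod 35)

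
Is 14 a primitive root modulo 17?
ord_17(14) divides 16. For each prime q|16: 14^{8}≡16, none ≡ 1. So 14 has order 16 and is a primitive root mod 17.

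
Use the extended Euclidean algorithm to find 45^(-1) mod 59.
Extended GCD: 45(21) + 59(-16) = 1. So 45^(-1) ≡ 21 (mod 59). Verify: 45 × 21 = 945 ≡ 1 (mod 59)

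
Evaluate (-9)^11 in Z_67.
By repeated squaring mod 67: (-9)^{1}≡58, (-9)^{2}≡14, (-9)^{4}≡62, (-9)^{8}≡25. Then (-9)^{11} = (-9)^{8+2+1} ≡ 25 × 14 × 58 ≡ 66 mod 67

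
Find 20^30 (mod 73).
By repeated squaring (mod 73): 20^{1}≡20, 20^{2}≡35, 20^{4}≡57, 20^{8}≡37, 20^{16}≡55. Then 20^{30} = 20^{16+8+4+2} ≡ 55 × 37 × 57 × 35 ≡ 3 (mod 73)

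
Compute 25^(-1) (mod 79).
Since 79 is prime, by Fermat 25^(-1) ≡ 25^{77} ≡ 19 (mod 79). Verify: 25 × 19 = 475 ≡ 1 (mod 79)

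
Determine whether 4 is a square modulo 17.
By Euler's criterion: 4^{8} ≡ 1 (mod 17). Since this equals 1, 4 is a QR.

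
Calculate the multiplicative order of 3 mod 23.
Powers of 3 mod 23: 3^1≡3, 3^2≡9, 3^3≡4, 3^4≡12, 3^5≡13, 3^6≡16, 3^7≡2, 3^8≡6, 3^9≡18, 3^10≡8, 3^11≡1. Order = 11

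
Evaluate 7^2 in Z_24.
7^{2} = 49 ≡ 1 mod 24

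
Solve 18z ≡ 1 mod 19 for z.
Since 19 is prime, by Fermat 18^(-1) ≡ 18^{17} ≡ 18 mod 19. Verify: 18 × 18 = 324 ≡ 1 mod 19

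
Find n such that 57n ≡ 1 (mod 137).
Since 137 is prime, by Fermat 57^(-1) ≡ 57^{135} ≡ 125 (mod 137). Verify: 57 × 125 = 7125 ≡ 1 (mod 137)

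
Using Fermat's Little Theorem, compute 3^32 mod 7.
By Fermat: 3^{6} ≡ 1 mod 7. 32 = 5×6 + 2. So 3^{32} ≡ 3^{2} ≡ 2 mod 7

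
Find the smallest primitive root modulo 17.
g = 3. Powers: [3, 9, 10, 13, 5, 15, 11, 16, 14, ...] generates all 16 non-zero residues.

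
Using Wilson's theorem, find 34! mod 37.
(36)! = (34)! × (35) × (36) ≡ -1 (mod 37). So (34)! ≡ -1 × [(36)(35)]^(-1) ≡ 18 (mod 37)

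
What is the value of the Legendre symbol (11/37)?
(11/37) = 11^{18} mod 37 = 1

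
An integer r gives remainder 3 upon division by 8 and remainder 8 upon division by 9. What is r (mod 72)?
M = 8 × 9 = 72. M₁ = 9, y₁ ≡ 1 (mod 8). M₂ = 8, y₂ ≡ 8 (mod 9). r = 3×9×1 + 8×8×8 ≡ 35 (mod 72)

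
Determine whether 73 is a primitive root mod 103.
73^{34} ≡ 1 mod 103 and 34 < 102, so ord_103(73) = 34 ≠ 102 and 73 is not a primitive root.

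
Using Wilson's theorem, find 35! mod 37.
(36)! = (35)! × (36) ≡ -1 mod 37. So (35)! ≡ -1 × (36)^(-1) ≡ (-1)×(-1) = 1 mod 37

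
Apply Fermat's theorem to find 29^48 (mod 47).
By Fermat: 29^{46} ≡ 1 (mod 47). So 29^{48} = 29^{46} · 29^{2} ≡ 29^{2} ≡ 42 (mod 47)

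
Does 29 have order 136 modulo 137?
ord_137(29) divides 136. For each prime q|136: 29^{68}≡136, 29^{8}≡34, none ≡ 1. So 29 has order 136 and is a primitive root mod 137.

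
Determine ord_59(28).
Powers of 28 mod 59: 28^1≡28, 28^2≡17, 28^3≡4, 28^4≡53, 28^5≡9, 28^6≡16, 28^7≡35, 28^8≡36, 28^9≡5, 28^10≡22, 28^11≡26, 28^12≡20, 28^13≡29, 28^14≡45, 28^15≡21, 28^16≡57, 28^17≡3, 28^18≡25, 28^19≡51, 28^20≡12, 28^21≡41, 28^22≡27, 28^23≡48, 28^24≡46, 28^25≡49, 28^26≡15, 28^27≡7, 28^28≡19, 28^29≡1. So the order of 28 is 29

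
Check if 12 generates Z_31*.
ord_31(12) divides 30. For each prime q|30: 12^{15}≡30, 12^{10}≡25, 12^{6}≡2, none ≡ 1. So 12 has order 30 and is a primitive root mod 31.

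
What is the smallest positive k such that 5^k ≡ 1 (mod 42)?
Powers of 5 mod 42: 5^1≡5, 5^2≡25, 5^3≡41, 5^4≡37, 5^5≡17, 5^6≡1. Order = 6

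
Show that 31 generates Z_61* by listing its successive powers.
31^1, 31^2, ..., 31^{60} mod 61: [31, 46, 23, 42, 21, 41, 51, 56, 28, 14, 7, 34, 17, 39, 50, 25, 43, 52, 26, 13, 37, 49, 55, 58, 29, 45, 53, 57, 59, 60, 30, 15, 38, 19, 40, 20, 10, 5, 33, 47, 54, 27, 44, 22, 11, 36, 18, 9, 35, 48, 24, 12, 6, 3, 32, 16, 8, 4, 2, 1]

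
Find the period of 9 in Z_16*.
Powers of 9 mod 16: 9^1≡9, 9^2≡1. So the order of 9 is 2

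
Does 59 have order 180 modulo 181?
59^{5} ≡ 1 (mod 181) and 5 < 180, so ord_181(59) = 5 ≠ 180 and 59 is not a primitive root.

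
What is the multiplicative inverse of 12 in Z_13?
Since 13 is prime, by Fermat 12^(-1) ≡ 12^{11} ≡ 12 (mod 13). Verify: 12 × 12 = 144 ≡ 1 (mod 13)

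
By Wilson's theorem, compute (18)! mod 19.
By Wilson's theorem, (18)! ≡ -1 ≡ 18 mod 19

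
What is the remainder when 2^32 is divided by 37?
By repeated squaring mod 37: 2^{1}≡2, 2^{2}≡4, 2^{4}≡16, 2^{8}≡34, 2^{16}≡9, 2^{32}≡7. So 2^{32} ≡ 7 mod 37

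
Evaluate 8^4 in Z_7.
8^{4} = 4096 ≡ 1 (mod 7)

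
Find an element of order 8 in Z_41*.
3 has order 8 mod 41 since 3^{8} ≡ 1 (mod 41) and no smaller power works.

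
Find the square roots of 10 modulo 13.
The square roots of 10 mod 13 are 7 and 6. Verify: 7² = 49 ≡ 10 mod 13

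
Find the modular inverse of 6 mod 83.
Since 83 is prime, by Fermat 6^(-1) ≡ 6^{81} ≡ 14 mod 83. Verify: 6 × 14 = 84 ≡ 1 mod 83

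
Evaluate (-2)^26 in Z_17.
Using Fermat: (-2)^{16} ≡ 1 mod 17. 26 ≡ 10 mod 16. So (-2)^{26} ≡ (-2)^{10} ≡ 4 mod 17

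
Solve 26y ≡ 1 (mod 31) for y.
Since 31 is prime, by Fermat 26^(-1) ≡ 26^{29} ≡ 6 (mod 31). Verify: 26 × 6 = 156 ≡ 1 (mod 31)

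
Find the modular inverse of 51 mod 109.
Since 109 is prime, by Fermat 51^(-1) ≡ 51^{107} ≡ 62 mod 109. Verify: 51 × 62 = 3162 ≡ 1 mod 109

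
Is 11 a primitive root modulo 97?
11^{48} ≡ 1 (mod 97) and 48 < 96, so ord_97(11) = 48 ≠ 96 and 11 is not a primitive root.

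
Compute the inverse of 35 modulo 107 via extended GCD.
Extended GCD: 35(52) + 107(-17) = 1. So 35^(-1) ≡ 52 mod 107. Verify: 35 × 52 = 1820 ≡ 1 mod 107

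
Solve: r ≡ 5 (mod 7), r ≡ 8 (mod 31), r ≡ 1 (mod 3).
M = 7 × 31 × 3 = 651. M₁ = 93, y₁ ≡ 4 (mod 7). M₂ = 21, y₂ ≡ 3 (mod 31). M₃ = 217, y₃ ≡ 1 (mod 3). r = 5×93×4 + 8×21×3 + 1×217×1 ≡ 628 (mod 651)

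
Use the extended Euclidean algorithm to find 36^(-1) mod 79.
Extended GCD: 36(11) + 79(-5) = 1. So 36^(-1) ≡ 11 mod 79. Verify: 36 × 11 = 396 ≡ 1 mod 79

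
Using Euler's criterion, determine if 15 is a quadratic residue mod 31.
By Euler's criterion: 15^{15} ≡ 30 mod 31. Since this equals -1 (≡ 30), 15 is not a QR.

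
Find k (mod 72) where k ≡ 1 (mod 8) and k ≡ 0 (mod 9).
M = 8 × 9 = 72. M₁ = 9, y₁ ≡ 1 (mod 8). M₂ = 8, y₂ ≡ 8 (mod 9). k = 1×9×1 + 0×8×8 ≡ 9 (mod 72)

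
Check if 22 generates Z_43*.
22^{14} ≡ 1 (mod 43) and 14 < 42, so ord_43(22) = 14 ≠ 42 and 22 is not a primitive root.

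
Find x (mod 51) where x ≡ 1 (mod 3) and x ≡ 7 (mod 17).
M = 3 × 17 = 51. M₁ = 17, y₁ ≡ 2 (mod 3). M₂ = 3, y₂ ≡ 6 (mod 17). x = 1×17×2 + 7×3×6 ≡ 7 (mod 51)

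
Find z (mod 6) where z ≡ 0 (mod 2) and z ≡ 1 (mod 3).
M = 2 × 3 = 6. M₁ = 3, y₁ ≡ 1 (mod 2). M₂ = 2, y₂ ≡ 2 (mod 3). z = 0×3×1 + 1×2×2 ≡ 4 (mod 6)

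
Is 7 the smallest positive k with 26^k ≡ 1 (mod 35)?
Powers of 26 mod 35: 26^1≡26, 26^2≡11, 26^3≡6, 26^4≡16, 26^5≡31, 26^6≡1. Already 26^6≡1, so the order is 6 < 7. No, the actual order is 6.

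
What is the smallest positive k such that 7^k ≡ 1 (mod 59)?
Powers of 7 mod 59: 7^1≡7, 7^2≡49, 7^3≡48, 7^4≡41, 7^5≡51, 7^6≡3, 7^7≡21, 7^8≡29, 7^9≡26, 7^10≡5, 7^11≡35, 7^12≡9, 7^13≡4, 7^14≡28, 7^15≡19, 7^16≡15, 7^17≡46, 7^18≡27, 7^19≡12, 7^20≡25, 7^21≡57, 7^22≡45, 7^23≡20, 7^24≡22, 7^25≡36, 7^26≡16, 7^27≡53, 7^28≡17, 7^29≡1. So the order of 7 is 29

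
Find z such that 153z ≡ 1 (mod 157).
Since 157 is prime, by Fermat 153^(-1) ≡ 153^{155} ≡ 39 (mod 157). Verify: 153 × 39 = 5967 ≡ 1 (mod 157)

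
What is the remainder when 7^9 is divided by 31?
By repeated squaring mod 31: 7^{1}≡7, 7^{2}≡18, 7^{4}≡14, 7^{8}≡10. Then 7^{9} = 7^{8+1} ≡ 10 × 7 ≡ 8 mod 31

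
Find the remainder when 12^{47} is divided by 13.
By Fermat: 12^{12} ≡ 1 mod 13. 47 = 3×12 + 11. So 12^{47} ≡ 12^{11} ≡ 12 mod 13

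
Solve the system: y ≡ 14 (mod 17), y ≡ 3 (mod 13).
M = 17 × 13 = 221. M₁ = 13, y₁ ≡ 4 (mod 17). M₂ = 17, y₂ ≡ 10 (mod 13). y = 14×13×4 + 3×17×10 ≡ 133 (mod 221)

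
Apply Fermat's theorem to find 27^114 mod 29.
By Fermat: 27^{28} ≡ 1 mod 29. 114 = 4×28 + 2. So 27^{114} ≡ 27^{2} ≡ 4 mod 29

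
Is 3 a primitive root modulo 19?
ord_19(3) divides 18. For each prime q|18: 3^{9}≡18, 3^{6}≡7, none ≡ 1. So 3 has order 18 and is a primitive root mod 19.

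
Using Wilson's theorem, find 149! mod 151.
(150)! = (149)! × (150) ≡ -1 (mod 151). So (149)! ≡ -1 × (150)^(-1) ≡ (-1)×(-1) = 1 (mod 151)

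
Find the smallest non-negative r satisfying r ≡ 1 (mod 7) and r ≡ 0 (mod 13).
M = 7 × 13 = 91. M₁ = 13, y₁ ≡ 6 (mod 7). M₂ = 7, y₂ ≡ 2 (mod 13). r = 1×13×6 + 0×7×2 ≡ 78 (mod 91)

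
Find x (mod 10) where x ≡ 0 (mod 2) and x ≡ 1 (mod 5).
M = 2 × 5 = 10. M₁ = 5, y₁ ≡ 1 (mod 2). M₂ = 2, y₂ ≡ 3 (mod 5). x = 0×5×1 + 1×2×3 ≡ 6 (mod 10)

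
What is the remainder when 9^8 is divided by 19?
By repeated squaring (mod 19): 9^{1}≡9, 9^{2}≡5, 9^{4}≡6, 9^{8}≡17. So 9^{8} ≡ 17 (mod 19)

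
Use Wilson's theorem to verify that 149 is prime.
(148)! mod 149 = 148. Since this equals -1 (mod 149), Wilson confirms 149 is prime.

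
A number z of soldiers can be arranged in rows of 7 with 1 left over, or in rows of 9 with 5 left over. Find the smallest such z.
M = 7 × 9 = 63. M₁ = 9, y₁ ≡ 4 (mod 7). M₂ = 7, y₂ ≡ 4 (mod 9). z = 1×9×4 + 5×7×4 ≡ 50 (mod 63)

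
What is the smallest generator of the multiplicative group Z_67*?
g = 2. Powers: [2, 4, 8, 16, 32, 64, 61, ...] generates all 66 non-zero residues.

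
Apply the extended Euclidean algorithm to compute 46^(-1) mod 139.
Extended GCD: 46(-3) + 139(1) = 1. So 46^(-1) ≡ -3 ≡ 136 mod 139. Verify: 46 × 136 = 6256 ≡ 1 mod 139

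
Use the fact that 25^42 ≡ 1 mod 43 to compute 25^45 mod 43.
By Fermat: 25^{42} ≡ 1 mod 43. So 25^{45} = 25^{42} · 25^{3} ≡ 25^{3} ≡ 16 mod 43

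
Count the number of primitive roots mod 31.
Number of primitive roots mod 31 = φ(p-1) = φ(30) = 8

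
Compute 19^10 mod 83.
By repeated squaring mod 83: 19^{1}≡19, 19^{2}≡29, 19^{4}≡11, 19^{8}≡38. Then 19^{10} = 19^{8+2} ≡ 38 × 29 ≡ 23 mod 83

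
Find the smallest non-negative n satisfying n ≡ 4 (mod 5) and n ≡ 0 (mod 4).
M = 5 × 4 = 20. M₁ = 4, y₁ ≡ 4 (mod 5). M₂ = 5, y₂ ≡ 1 (mod 4). n = 4×4×4 + 0×5×1 ≡ 4 (mod 20)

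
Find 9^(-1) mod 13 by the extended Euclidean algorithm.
Extended GCD: 9(3) + 13(-2) = 1. So 9^(-1) ≡ 3 mod 13. Verify: 9 × 3 = 27 ≡ 1 mod 13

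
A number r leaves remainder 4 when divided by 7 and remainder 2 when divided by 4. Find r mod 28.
M = 7 × 4 = 28. M₁ = 4, y₁ ≡ 2 mod 7. M₂ = 7, y₂ ≡ 3 mod 4. r = 4×4×2 + 2×7×3 ≡ 18 mod 28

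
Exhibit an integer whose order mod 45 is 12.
2 has order 12 mod 45 since 2^{12} ≡ 1 mod 45 and no smaller power works.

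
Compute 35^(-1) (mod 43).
Since 43 is prime, by Fermat 35^(-1) ≡ 35^{41} ≡ 16 (mod 43). Verify: 35 × 16 = 560 ≡ 1 (mod 43)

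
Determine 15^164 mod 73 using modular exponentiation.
Using Fermat: 15^{72} ≡ 1 (mod 73). 164 ≡ 20 (mod 72). So 15^{164} ≡ 15^{20} ≡ 57 (mod 73)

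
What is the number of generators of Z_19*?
There are φ(19-1) = φ(18) = 6 primitive roots modulo 19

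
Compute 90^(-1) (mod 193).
Since 193 is prime, by Fermat 90^(-1) ≡ 90^{191} ≡ 178 (mod 193). Verify: 90 × 178 = 16020 ≡ 1 (mod 193)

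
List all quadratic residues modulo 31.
Squares in Z_31*: {1, 2, 4, 5, 7, 8, 9, 10, 14, 16, 18, 19, 20, 25, 28}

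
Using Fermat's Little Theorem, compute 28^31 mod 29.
By Fermat: 28^{28} ≡ 1 mod 29. So 28^{31} = 28^{28} · 28^{3} ≡ 28^{3} ≡ 28 mod 29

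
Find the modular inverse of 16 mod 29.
Since 29 is prime, by Fermat 16^(-1) ≡ 16^{27} ≡ 20 (mod 29). Verify: 16 × 20 = 320 ≡ 1 (mod 29)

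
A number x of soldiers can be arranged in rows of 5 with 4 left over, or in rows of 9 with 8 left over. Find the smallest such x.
M = 5 × 9 = 45. M₁ = 9, y₁ ≡ 4 mod 5. M₂ = 5, y₂ ≡ 2 mod 9. x = 4×9×4 + 8×5×2 ≡ 44 mod 45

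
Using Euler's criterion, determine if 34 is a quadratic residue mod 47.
By Euler's criterion: 34^{23} ≡ 1 (mod 47). Since this equals 1, 34 is a QR.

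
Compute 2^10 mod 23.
By repeated squaring (mod 23): 2^{1}≡2, 2^{2}≡4, 2^{4}≡16, 2^{8}≡3. Then 2^{10} = 2^{8+2} ≡ 3 × 4 ≡ 12 (mod 23)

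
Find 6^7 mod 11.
By repeated squaring mod 11: 6^{1}≡6, 6^{2}≡3, 6^{4}≡9. Then 6^{7} = 6^{4+2+1} ≡ 9 × 3 × 6 ≡ 8 mod 11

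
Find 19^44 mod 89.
By repeated squaring mod 89: 19^{1}≡19, 19^{2}≡5, 19^{4}≡25, 19^{8}≡2, 19^{16}≡4, 19^{32}≡16. Then 19^{44} = 19^{32+8+4} ≡ 16 × 2 × 25 ≡ 88 mod 89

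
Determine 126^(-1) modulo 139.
Since 139 is prime, by Fermat 126^(-1) ≡ 126^{137} ≡ 32 mod 139. Verify: 126 × 32 = 4032 ≡ 1 mod 139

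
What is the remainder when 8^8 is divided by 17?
By repeated squaring (mod 17): 8^{1}≡8, 8^{2}≡13, 8^{4}≡16, 8^{8}≡1. So 8^{8} ≡ 1 (mod 17)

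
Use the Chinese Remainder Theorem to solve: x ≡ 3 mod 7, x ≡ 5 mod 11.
M = 7 × 11 = 77. M₁ = 11, y₁ ≡ 2 mod 7. M₂ = 7, y₂ ≡ 8 mod 11. x = 3×11×2 + 5×7×8 ≡ 38 mod 77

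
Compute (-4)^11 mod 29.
By repeated squaring (mod 29): (-4)^{1}≡25, (-4)^{2}≡16, (-4)^{4}≡24, (-4)^{8}≡25. Then (-4)^{11} = (-4)^{8+2+1} ≡ 25 × 16 × 25 ≡ 24 (mod 29)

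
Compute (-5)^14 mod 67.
By repeated squaring (mod 67): (-5)^{1}≡62, (-5)^{2}≡25, (-5)^{4}≡22, (-5)^{8}≡15. Then (-5)^{14} = (-5)^{8+4+2} ≡ 15 × 22 × 25 ≡ 9 (mod 67)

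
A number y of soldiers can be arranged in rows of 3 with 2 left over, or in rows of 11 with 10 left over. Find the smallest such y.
M = 3 × 11 = 33. M₁ = 11, y₁ ≡ 2 (mod 3). M₂ = 3, y₂ ≡ 4 (mod 11). y = 2×11×2 + 10×3×4 ≡ 32 (mod 33)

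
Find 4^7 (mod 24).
By repeated squaring (mod 24): 4^{1}≡4, 4^{2}≡16, 4^{4}≡16. Then 4^{7} = 4^{4+2+1} ≡ 16 × 16 × 4 ≡ 16 (mod 24)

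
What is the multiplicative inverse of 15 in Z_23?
Since 23 is prime, by Fermat 15^(-1) ≡ 15^{21} ≡ 20 mod 23. Verify: 15 × 20 = 300 ≡ 1 mod 23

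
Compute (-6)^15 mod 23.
By repeated squaring mod 23: (-6)^{1}≡17, (-6)^{2}≡13, (-6)^{4}≡8, (-6)^{8}≡18. Then (-6)^{15} = (-6)^{8+4+2+1} ≡ 18 × 8 × 13 × 17 ≡ 15 mod 23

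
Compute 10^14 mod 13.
Using Fermat: 10^{12} ≡ 1 (mod 13). 14 ≡ 2 (mod 12). So 10^{14} ≡ 10^{2} ≡ 9 (mod 13)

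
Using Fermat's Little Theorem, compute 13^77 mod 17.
By Fermat: 13^{16} ≡ 1 mod 17. 77 = 4×16 + 13. So 13^{77} ≡ 13^{13} ≡ 13 mod 17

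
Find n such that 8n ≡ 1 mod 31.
Since 31 is prime, by Fermat 8^(-1) ≡ 8^{29} ≡ 4 mod 31. Verify: 8 × 4 = 32 ≡ 1 mod 31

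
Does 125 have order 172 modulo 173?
ord_173(125) divides 172. For each prime q|172: 125^{86}≡172, 125^{4}≡84, none ≡ 1. So 125 has order 172 and is a primitive root mod 173.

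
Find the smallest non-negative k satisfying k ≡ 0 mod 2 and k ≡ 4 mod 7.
M = 2 × 7 = 14. M₁ = 7, y₁ ≡ 1 mod 2. M₂ = 2, y₂ ≡ 4 mod 7. k = 0×7×1 + 4×2×4 ≡ 4 mod 14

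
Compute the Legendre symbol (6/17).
(6/17) = 6^{8} mod 17 = -1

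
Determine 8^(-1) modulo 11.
Since 11 is prime, by Fermat 8^(-1) ≡ 8^{9} ≡ 7 mod 11. Verify: 8 × 7 = 56 ≡ 1 mod 11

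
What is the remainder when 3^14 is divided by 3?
By repeated squaring (mod 3): 3^{1}≡0, 3^{2}≡0, 3^{4}≡0, 3^{8}≡0. Then 3^{14} = 3^{8+4+2} ≡ 0 × 0 × 0 ≡ 0 (mod 3)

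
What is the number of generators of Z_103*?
There are φ(103-1) = φ(102) = 32 primitive roots modulo 103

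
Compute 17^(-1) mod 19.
Since 19 is prime, by Fermat 17^(-1) ≡ 17^{17} ≡ 9 mod 19. Verify: 17 × 9 = 153 ≡ 1 mod 19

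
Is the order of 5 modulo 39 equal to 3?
Powers of 5 mod 39: 5^1≡5, 5^2≡25, 5^3≡8, 5^4≡1. 5^3≡8≢1, so ord ≠ 3. No, the actual order is 4.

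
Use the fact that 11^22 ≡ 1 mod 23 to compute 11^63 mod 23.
By Fermat: 11^{22} ≡ 1 mod 23. 63 = 2×22 + 19. So 11^{63} ≡ 11^{19} ≡ 15 mod 23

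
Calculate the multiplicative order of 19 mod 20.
Powers of 19 mod 20: 19^1≡19, 19^2≡1. Order = 2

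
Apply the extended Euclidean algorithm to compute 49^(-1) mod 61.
Extended GCD: 49(5) + 61(-4) = 1. So 49^(-1) ≡ 5 mod 61. Verify: 49 × 5 = 245 ≡ 1 mod 61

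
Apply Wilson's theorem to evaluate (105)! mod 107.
(106)! = (105)! × (106) ≡ -1 mod 107. So (105)! ≡ -1 × (106)^(-1) ≡ (-1)×(-1) = 1 mod 107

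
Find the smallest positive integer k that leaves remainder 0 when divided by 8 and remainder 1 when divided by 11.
M = 8 × 11 = 88. M₁ = 11, y₁ ≡ 3 (mod 8). M₂ = 8, y₂ ≡ 7 (mod 11). k = 0×11×3 + 1×8×7 ≡ 56 (mod 88)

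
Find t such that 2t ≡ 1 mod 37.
Since 37 is prime, by Fermat 2^(-1) ≡ 2^{35} ≡ 19 mod 37. Verify: 2 × 19 = 38 ≡ 1 mod 37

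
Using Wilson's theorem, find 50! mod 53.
(52)! = (50)! × (51) × (52) ≡ -1 (mod 53). So (50)! ≡ -1 × [(52)(51)]^(-1) ≡ 26 (mod 53)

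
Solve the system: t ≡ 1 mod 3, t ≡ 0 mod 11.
M = 3 × 11 = 33. M₁ = 11, y₁ ≡ 2 mod 3. M₂ = 3, y₂ ≡ 4 mod 11. t = 1×11×2 + 0×3×4 ≡ 22 mod 33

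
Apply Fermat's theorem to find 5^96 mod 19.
By Fermat: 5^{18} ≡ 1 mod 19. 96 = 5×18 + 6. So 5^{96} ≡ 5^{6} ≡ 7 mod 19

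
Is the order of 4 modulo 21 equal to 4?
Powers of 4 mod 21: 4^1≡4, 4^2≡16, 4^3≡1. Already 4^3≡1, so the order is 3 < 4. No, the actual order is 3.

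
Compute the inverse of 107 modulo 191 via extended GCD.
Extended GCD: 107(25) + 191(-14) = 1. So 107^(-1) ≡ 25 (mod 191). Verify: 107 × 25 = 2675 ≡ 1 (mod 191)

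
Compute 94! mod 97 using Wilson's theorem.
(96)! = (94)! × (95) × (96) ≡ -1 mod 97. So (94)! ≡ -1 × [(96)(95)]^(-1) ≡ 48 mod 97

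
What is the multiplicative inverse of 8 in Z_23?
Since 23 is prime, by Fermat 8^(-1) ≡ 8^{21} ≡ 3 mod 23. Verify: 8 × 3 = 24 ≡ 1 mod 23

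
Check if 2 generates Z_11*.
ord_11(2) divides 10. For each prime q|10: 2^{5}≡10, 2^{2}≡4, none ≡ 1. So 2 has order 10 and is a primitive root mod 11.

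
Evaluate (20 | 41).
(20/41) = 20^{20} mod 41 = 1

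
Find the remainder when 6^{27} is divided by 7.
By Fermat: 6^{6} ≡ 1 (mod 7). 27 = 4×6 + 3. So 6^{27} ≡ 6^{3} ≡ 6 (mod 7)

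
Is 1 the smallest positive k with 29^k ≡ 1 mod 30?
Powers of 29 mod 30: 29^1≡29, 29^2≡1. 29^1≡29≢1, so ord ≠ 1. No, the actual order is 2.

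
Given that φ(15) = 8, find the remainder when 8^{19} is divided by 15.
By Euler: 8^{8} ≡ 1 (mod 15) since gcd(8, 15) = 1. 19 = 2×8 + 3. So 8^{19} ≡ 8^{3} ≡ 2 (mod 15)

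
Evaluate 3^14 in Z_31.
By repeated squaring (mod 31): 3^{1}≡3, 3^{2}≡9, 3^{4}≡19, 3^{8}≡20. Then 3^{14} = 3^{8+4+2} ≡ 20 × 19 × 9 ≡ 10 (mod 31)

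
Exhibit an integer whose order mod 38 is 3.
7 has order 3 mod 38 since 7^{3} ≡ 1 (mod 38) and no smaller power works.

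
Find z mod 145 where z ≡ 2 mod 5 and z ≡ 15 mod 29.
M = 5 × 29 = 145. M₁ = 29, y₁ ≡ 4 mod 5. M₂ = 5, y₂ ≡ 6 mod 29. z = 2×29×4 + 15×5×6 ≡ 102 mod 145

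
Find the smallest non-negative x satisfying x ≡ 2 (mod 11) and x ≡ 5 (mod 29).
M = 11 × 29 = 319. M₁ = 29, y₁ ≡ 8 (mod 11). M₂ = 11, y₂ ≡ 8 (mod 29). x = 2×29×8 + 5×11×8 ≡ 266 (mod 319)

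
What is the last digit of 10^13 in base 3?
Using Fermat: 10^{2} ≡ 1 (mod 3). 13 ≡ 1 (mod 2). So 10^{13} ≡ 10^{1} ≡ 1 (mod 3)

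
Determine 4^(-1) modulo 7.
Since 7 is prime, by Fermat 4^(-1) ≡ 4^{5} ≡ 2 (mod 7). Verify: 4 × 2 = 8 ≡ 1 (mod 7)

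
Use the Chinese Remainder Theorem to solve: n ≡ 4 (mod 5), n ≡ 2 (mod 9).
M = 5 × 9 = 45. M₁ = 9, y₁ ≡ 4 (mod 5). M₂ = 5, y₂ ≡ 2 (mod 9). n = 4×9×4 + 2×5×2 ≡ 29 (mod 45)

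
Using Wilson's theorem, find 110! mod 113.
(112)! = (110)! × (111) × (112) ≡ -1 mod 113. So (110)! ≡ -1 × [(112)(111)]^(-1) ≡ 56 mod 113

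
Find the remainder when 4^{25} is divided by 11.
By Fermat: 4^{10} ≡ 1 mod 11. 25 = 2×10 + 5. So 4^{25} ≡ 4^{5} ≡ 1 mod 11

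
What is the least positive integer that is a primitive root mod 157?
g = 5. Powers: [5, 25, 125, 154, 142, 82, 96, 9, 45, ...] generates all 156 non-zero residues.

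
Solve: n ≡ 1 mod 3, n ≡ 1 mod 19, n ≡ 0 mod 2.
M = 3 × 19 × 2 = 114. M₁ = 38, y₁ ≡ 2 mod 3. M₂ = 6, y₂ ≡ 16 mod 19. M₃ = 57, y₃ ≡ 1 mod 2. n = 1×38×2 + 1×6×16 + 0×57×1 ≡ 58 mod 114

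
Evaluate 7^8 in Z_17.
By repeated squaring mod 17: 7^{1}≡7, 7^{2}≡15, 7^{4}≡4, 7^{8}≡16. So 7^{8} ≡ 16 mod 17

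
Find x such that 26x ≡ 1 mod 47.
Since 47 is prime, by Fermat 26^(-1) ≡ 26^{45} ≡ 38 mod 47. Verify: 26 × 38 = 988 ≡ 1 mod 47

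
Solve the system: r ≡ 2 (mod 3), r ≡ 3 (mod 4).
M = 3 × 4 = 12. M₁ = 4, y₁ ≡ 1 (mod 3). M₂ = 3, y₂ ≡ 3 (mod 4). r = 2×4×1 + 3×3×3 ≡ 11 (mod 12)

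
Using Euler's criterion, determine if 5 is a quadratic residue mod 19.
By Euler's criterion: 5^{9} ≡ 1 (mod 19). Since this equals 1, 5 is a QR.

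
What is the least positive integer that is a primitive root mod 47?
g = 5. For each prime q|46: 5^{23}≡46, 5^{2}≡25, none ≡ 1, so ord_47(5) = 46 and 5 is a primitive root.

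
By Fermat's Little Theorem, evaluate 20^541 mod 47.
By Fermat: 20^{46} ≡ 1 mod 47. 541 ≡ 35 mod 46. So 20^{541} ≡ 20^{35} ≡ 11 mod 47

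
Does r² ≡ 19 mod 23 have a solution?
By Euler's criterion: 19^{11} ≡ 22 mod 23. Since this equals -1 (≡ 22), 19 is not a QR.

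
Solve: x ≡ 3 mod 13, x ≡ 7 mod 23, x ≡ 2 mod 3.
M = 13 × 23 × 3 = 897. M₁ = 69, y₁ ≡ 10 mod 13. M₂ = 39, y₂ ≡ 13 mod 23. M₃ = 299, y₃ ≡ 2 mod 3. x = 3×69×10 + 7×39×13 + 2×299×2 ≡ 536 mod 897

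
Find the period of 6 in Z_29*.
Powers of 6 mod 29: 6^1≡6, 6^2≡7, 6^3≡13, 6^4≡20, 6^5≡4, 6^6≡24, 6^7≡28, 6^8≡23, 6^9≡22, 6^10≡16, 6^11≡9, 6^12≡25, 6^13≡5, 6^14≡1. ord_29(6) = 14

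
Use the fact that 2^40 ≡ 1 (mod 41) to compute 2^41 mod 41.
By Fermat: 2^{40} ≡ 1 (mod 41). So 2^{41} = 2^{40} · 2^{1} ≡ 2^{1} ≡ 2 (mod 41)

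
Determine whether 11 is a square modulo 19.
By Euler's criterion: 11^{9} ≡ 1 (mod 19). Since this equals 1, 11 is a QR.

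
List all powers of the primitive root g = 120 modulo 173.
120^1, 120^2, ..., 120^{172} mod 173: [120, 41, 76, 124, 2, 67, 82, 152, 75, 4, 134, 164, 131, 150, 8, 95, 155, 89, 127, 16, 17, 137, 5, 81, 32, 34, 101, 10, 162, 64, 68, 29, 20, 151, 128, 136, 58, 40, 129, 83, 99, 116, 80, 85, 166, 25, 59, 160, 170, 159, 50, 118, 147, 167, 145, 100, 63, 121, 161, 117, 27, 126, 69, 149, 61, 54, 79, 138, 125, 122, 108, 158, 103, 77, 71, 43, 143, 33, 154, 142, 86, 113, 66, 135, 111, 172, 53, 132, 97, 49, 171, 106, 91, 21, 98, 169, 39, 9, 42, 23, 165, 78, 18, 84, 46, 157, 156, 36, 168, 92, 141, 139, 72, 163, 11, 109, 105, 144, 153, 22, 45, 37, 115, 133, 44, 90, 74, 57, 93, 88, 7, 148, 114, 13, 3, 14, 123, 55, 26, 6, 28, 73, 110, 52, 12, 56, 146, 47, 104, 24, 112, 119, 94, 35, 48, 51, 65, 15, 70, 96, 102, 130, 30, 140, 19, 31, 87, 60, 107, 38, 62, 1]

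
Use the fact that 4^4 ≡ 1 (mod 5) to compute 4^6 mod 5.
By Fermat: 4^{4} ≡ 1 (mod 5). So 4^{6} = 4^{4} · 4^{2} ≡ 4^{2} ≡ 1 (mod 5)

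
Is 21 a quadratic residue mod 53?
By Euler's criterion: 21^{26} ≡ 52 (mod 53). Since this equals -1 (≡ 52), 21 is not a QR.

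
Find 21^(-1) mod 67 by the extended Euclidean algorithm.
Extended GCD: 21(16) + 67(-5) = 1. So 21^(-1) ≡ 16 mod 67. Verify: 21 × 16 = 336 ≡ 1 mod 67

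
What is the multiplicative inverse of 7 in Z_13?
Since 13 is prime, by Fermat 7^(-1) ≡ 7^{11} ≡ 2 (mod 13). Verify: 7 × 2 = 14 ≡ 1 (mod 13)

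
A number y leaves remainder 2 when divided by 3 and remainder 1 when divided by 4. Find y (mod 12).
M = 3 × 4 = 12. M₁ = 4, y₁ ≡ 1 (mod 3). M₂ = 3, y₂ ≡ 3 (mod 4). y = 2×4×1 + 1×3×3 ≡ 5 (mod 12)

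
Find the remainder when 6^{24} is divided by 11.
By Fermat: 6^{10} ≡ 1 (mod 11). 24 = 2×10 + 4. So 6^{24} ≡ 6^{4} ≡ 9 (mod 11)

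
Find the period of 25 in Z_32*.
Powers of 25 mod 32: 25^1≡25, 25^2≡17, 25^3≡9, 25^4≡1. Order = 4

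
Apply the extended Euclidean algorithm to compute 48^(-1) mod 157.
Extended GCD: 48(36) + 157(-11) = 1. So 48^(-1) ≡ 36 (mod 157). Verify: 48 × 36 = 1728 ≡ 1 (mod 157)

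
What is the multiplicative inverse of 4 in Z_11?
Since 11 is prime, by Fermat 4^(-1) ≡ 4^{9} ≡ 3 mod 11. Verify: 4 × 3 = 12 ≡ 1 mod 11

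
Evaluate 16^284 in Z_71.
Using Fermat: 16^{70} ≡ 1 (mod 71). 284 ≡ 4 (mod 70). So 16^{284} ≡ 16^{4} ≡ 3 (mod 71)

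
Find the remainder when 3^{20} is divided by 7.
By Fermat: 3^{6} ≡ 1 mod 7. 20 = 3×6 + 2. So 3^{20} ≡ 3^{2} ≡ 2 mod 7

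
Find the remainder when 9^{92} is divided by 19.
By Fermat: 9^{18} ≡ 1 (mod 19). 92 = 5×18 + 2. So 9^{92} ≡ 9^{2} ≡ 5 (mod 19)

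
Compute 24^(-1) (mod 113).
Since 113 is prime, by Fermat 24^(-1) ≡ 24^{111} ≡ 33 (mod 113). Verify: 24 × 33 = 792 ≡ 1 (mod 113)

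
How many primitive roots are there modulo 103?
There are φ(103-1) = φ(102) = 32 primitive roots modulo 103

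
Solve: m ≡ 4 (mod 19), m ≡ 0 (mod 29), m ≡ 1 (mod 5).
M = 19 × 29 × 5 = 2755. M₁ = 145, y₁ ≡ 8 (mod 19). M₂ = 95, y₂ ≡ 11 (mod 29). M₃ = 551, y₃ ≡ 1 (mod 5). m = 4×145×8 + 0×95×11 + 1×551×1 ≡ 2436 (mod 2755)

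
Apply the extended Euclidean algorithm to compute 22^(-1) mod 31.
Extended GCD: 22(-7) + 31(5) = 1. So 22^(-1) ≡ -7 ≡ 24 mod 31. Verify: 22 × 24 = 528 ≡ 1 mod 31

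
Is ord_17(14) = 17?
Powers of 14 mod 17: 14^1≡14, 14^2≡9, 14^3≡7, 14^4≡13, 14^5≡12, 14^6≡15, 14^7≡6, 14^8≡16, 14^9≡3, 14^10≡8, 14^11≡10, 14^12≡4, 14^13≡5, 14^14≡2, 14^15≡11, 14^16≡1. Already 14^16≡1, so the order is 16 < 17. No, the actual order is 16.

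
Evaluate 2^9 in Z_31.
By repeated squaring (mod 31): 2^{1}≡2, 2^{2}≡4, 2^{4}≡16, 2^{8}≡8. Then 2^{9} = 2^{8+1} ≡ 8 × 2 ≡ 16 (mod 31)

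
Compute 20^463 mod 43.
Using Fermat: 20^{42} ≡ 1 mod 43. 463 ≡ 1 mod 42. So 20^{463} ≡ 20^{1} ≡ 20 mod 43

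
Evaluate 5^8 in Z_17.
By repeated squaring mod 17: 5^{1}≡5, 5^{2}≡8, 5^{4}≡13, 5^{8}≡16. So 5^{8} ≡ 16 mod 17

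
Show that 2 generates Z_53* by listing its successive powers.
2^1, 2^2, ..., 2^{52} mod 53: [2, 4, 8, 16, 32, 11, 22, 44, 35, 17, 34, 15, 30, 7, 14, 28, 3, 6, 12, 24, 48, 43, 33, 13, 26, 52, 51, 49, 45, 37, 21, 42, 31, 9, 18, 36, 19, 38, 23, 46, 39, 25, 50, 47, 41, 29, 5, 10, 20, 40, 27, 1]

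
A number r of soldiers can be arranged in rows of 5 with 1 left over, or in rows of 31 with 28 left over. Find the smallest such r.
M = 5 × 31 = 155. M₁ = 31, y₁ ≡ 1 (mod 5). M₂ = 5, y₂ ≡ 25 (mod 31). r = 1×31×1 + 28×5×25 ≡ 121 (mod 155)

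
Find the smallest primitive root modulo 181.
g = 2. Powers: [2, 4, 8, 16, 32, 64, 128, ...] generates all 180 non-zero residues.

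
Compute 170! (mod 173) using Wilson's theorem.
(172)! = (170)! × (171) × (172) ≡ -1 (mod 173). So (170)! ≡ -1 × [(172)(171)]^(-1) ≡ 86 (mod 173)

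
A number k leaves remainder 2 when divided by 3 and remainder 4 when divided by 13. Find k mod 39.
M = 3 × 13 = 39. M₁ = 13, y₁ ≡ 1 mod 3. M₂ = 3, y₂ ≡ 9 mod 13. k = 2×13×1 + 4×3×9 ≡ 17 mod 39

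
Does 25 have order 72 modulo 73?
25^{36} ≡ 1 mod 73 and 36 < 72, so ord_73(25) = 36 ≠ 72 and 25 is not a primitive root.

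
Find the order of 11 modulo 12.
Powers of 11 mod 12: 11^1≡11, 11^2≡1. ord_12(11) = 2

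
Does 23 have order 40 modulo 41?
23^{10} ≡ 1 (mod 41) and 10 < 40, so ord_41(23) = 10 ≠ 40 and 23 is not a primitive root.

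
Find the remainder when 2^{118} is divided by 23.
By Fermat: 2^{22} ≡ 1 mod 23. 118 = 5×22 + 8. So 2^{118} ≡ 2^{8} ≡ 3 mod 23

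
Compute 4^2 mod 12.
4^{2} = 16 ≡ 4 mod 12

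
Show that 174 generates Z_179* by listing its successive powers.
174^1, 174^2, ..., 174^{178} mod 179: [174, 25, 54, 88, 97, 52, 98, 47, 123, 101, 32, 19, 84, 117, 131, 61, 53, 93, 72, 177, 10, 129, 71, 3, 164, 75, 162, 85, 112, 156, 115, 141, 11, 124, 96, 57, 73, 172, 35, 4, 159, 100, 37, 173, 30, 29, 34, 9, 134, 46, 128, 76, 157, 110, 166, 65, 33, 14, 109, 171, 40, 158, 105, 12, 119, 121, 111, 161, 90, 87, 102, 27, 44, 138, 26, 49, 113, 151, 140, 16, 99, 42, 148, 155, 120, 116, 136, 36, 178, 5, 154, 125, 91, 82, 127, 81, 132, 56, 78, 147, 160, 95, 62, 48, 118, 126, 86, 107, 2, 169, 50, 108, 176, 15, 104, 17, 94, 67, 23, 64, 38, 168, 55, 83, 122, 106, 7, 144, 175, 20, 79, 142, 6, 149, 150, 145, 170, 45, 133, 51, 103, 22, 69, 13, 114, 146, 165, 70, 8, 139, 21, 74, 167, 60, 58, 68, 18, 89, 92, 77, 152, 135, 41, 153, 130, 66, 28, 39, 163, 80, 137, 31, 24, 59, 63, 43, 143, 1]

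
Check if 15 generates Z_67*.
15^{11} ≡ 1 mod 67 and 11 < 66, so ord_67(15) = 11 ≠ 66 and 15 is not a primitive root.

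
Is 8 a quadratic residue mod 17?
By Euler's criterion: 8^{8} ≡ 1 mod 17. Since this equals 1, 8 is a QR.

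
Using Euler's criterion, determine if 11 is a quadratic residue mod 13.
By Euler's criterion: 11^{6} ≡ 12 mod 13. Since this equals -1 (≡ 12), 11 is not a QR.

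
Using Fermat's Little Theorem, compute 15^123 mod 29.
By Fermat: 15^{28} ≡ 1 (mod 29). 123 = 4×28 + 11. So 15^{123} ≡ 15^{11} ≡ 21 (mod 29)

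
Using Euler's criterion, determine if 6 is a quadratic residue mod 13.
By Euler's criterion: 6^{6} ≡ 12 mod 13. Since this equals -1 (≡ 12), 6 is not a QR.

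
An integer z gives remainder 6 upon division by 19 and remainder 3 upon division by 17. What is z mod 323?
M = 19 × 17 = 323. M₁ = 17, y₁ ≡ 9 mod 19. M₂ = 19, y₂ ≡ 9 mod 17. z = 6×17×9 + 3×19×9 ≡ 139 mod 323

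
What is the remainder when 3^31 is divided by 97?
By repeated squaring mod 97: 3^{1}≡3, 3^{2}≡9, 3^{4}≡81, 3^{8}≡62, 3^{16}≡61. Then 3^{31} = 3^{16+8+4+2+1} ≡ 61 × 62 × 81 × 9 × 3 ≡ 44 mod 97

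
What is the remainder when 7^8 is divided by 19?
By repeated squaring (mod 19): 7^{1}≡7, 7^{2}≡11, 7^{4}≡7, 7^{8}≡11. So 7^{8} ≡ 11 (mod 19)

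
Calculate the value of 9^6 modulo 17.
By repeated squaring (mod 17): 9^{1}≡9, 9^{2}≡13, 9^{4}≡16. Then 9^{6} = 9^{4+2} ≡ 16 × 13 ≡ 4 (mod 17)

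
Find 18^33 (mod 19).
Using Fermat: 18^{18} ≡ 1 (mod 19). 33 ≡ 15 (mod 18). So 18^{33} ≡ 18^{15} ≡ 18 (mod 19)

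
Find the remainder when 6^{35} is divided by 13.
By Fermat: 6^{12} ≡ 1 (mod 13). 35 = 2×12 + 11. So 6^{35} ≡ 6^{11} ≡ 11 (mod 13)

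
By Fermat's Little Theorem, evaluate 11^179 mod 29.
By Fermat: 11^{28} ≡ 1 (mod 29). 179 ≡ 11 (mod 28). So 11^{179} ≡ 11^{11} ≡ 10 (mod 29)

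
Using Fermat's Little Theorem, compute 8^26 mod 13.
By Fermat: 8^{12} ≡ 1 (mod 13). 26 = 2×12 + 2. So 8^{26} ≡ 8^{2} ≡ 12 (mod 13)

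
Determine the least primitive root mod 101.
g = 2. Powers: [2, 4, 8, 16, 32, 64, 27, 54, 7, ...] generates all 100 non-zero residues.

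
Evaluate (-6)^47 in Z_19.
Using Fermat: (-6)^{18} ≡ 1 (mod 19). 47 ≡ 11 (mod 18). So (-6)^{47} ≡ (-6)^{11} ≡ 2 (mod 19)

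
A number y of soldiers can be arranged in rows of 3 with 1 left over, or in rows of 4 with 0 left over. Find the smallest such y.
M = 3 × 4 = 12. M₁ = 4, y₁ ≡ 1 (mod 3). M₂ = 3, y₂ ≡ 3 (mod 4). y = 1×4×1 + 0×3×3 ≡ 4 (mod 12)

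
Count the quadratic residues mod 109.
The squaring map on Z_109* is 2-to-1, so there are (108)/2 = 54 QRs.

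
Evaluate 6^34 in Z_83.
By repeated squaring mod 83: 6^{1}≡6, 6^{2}≡36, 6^{4}≡51, 6^{8}≡28, 6^{16}≡37, 6^{32}≡41. Then 6^{34} = 6^{32+2} ≡ 41 × 36 ≡ 65 mod 83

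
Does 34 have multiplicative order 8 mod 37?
Powers of 34 mod 37: 34^1≡34, 34^2≡9, 34^3≡10, 34^4≡7, 34^5≡16, 34^6≡26, 34^7≡33, 34^8≡12, 34^9≡1. 34^8≡12≢1, so ord ≠ 8. No, the actual order is 9.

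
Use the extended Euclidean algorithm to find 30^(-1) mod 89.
Extended GCD: 30(3) + 89(-1) = 1. So 30^(-1) ≡ 3 mod 89. Verify: 30 × 3 = 90 ≡ 1 mod 89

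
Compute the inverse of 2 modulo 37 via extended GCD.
Extended GCD: 2(-18) + 37(1) = 1. So 2^(-1) ≡ -18 ≡ 19 mod 37. Verify: 2 × 19 = 38 ≡ 1 mod 37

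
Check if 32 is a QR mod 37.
By Euler's criterion: 32^{18} ≡ 36 mod 37. Since this equals -1 (≡ 36), 32 is not a QR.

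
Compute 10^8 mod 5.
By repeated squaring (mod 5): 10^{1}≡0, 10^{2}≡0, 10^{4}≡0, 10^{8}≡0. So 10^{8} ≡ 0 (mod 5)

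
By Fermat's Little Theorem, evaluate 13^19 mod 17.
By Fermat: 13^{16} ≡ 1 (mod 17). So 13^{19} = 13^{16} · 13^{3} ≡ 13^{3} ≡ 4 (mod 17)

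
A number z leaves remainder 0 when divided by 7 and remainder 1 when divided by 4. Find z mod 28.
M = 7 × 4 = 28. M₁ = 4, y₁ ≡ 2 mod 7. M₂ = 7, y₂ ≡ 3 mod 4. z = 0×4×2 + 1×7×3 ≡ 21 mod 28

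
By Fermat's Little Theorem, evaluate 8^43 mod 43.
By Fermat: 8^{42} ≡ 1 mod 43. So 8^{43} = 8^{42} · 8^{1} ≡ 8^{1} ≡ 8 mod 43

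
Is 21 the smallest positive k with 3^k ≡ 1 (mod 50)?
Powers of 3 mod 50: 3^1≡3, 3^2≡9, 3^3≡27, 3^4≡31, 3^5≡43, 3^6≡29, 3^7≡37, 3^8≡11, 3^9≡33, 3^10≡49, 3^11≡47, 3^12≡41, 3^13≡23, 3^14≡19, 3^15≡7, 3^16≡21, 3^17≡13, 3^18≡39, 3^19≡17, 3^20≡1. Already 3^20≡1, so the order is 20 < 21. No, the actual order is 20.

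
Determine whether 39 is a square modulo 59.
By Euler's criterion: 39^{29} ≡ 58 mod 59. Since this equals -1 (≡ 58), 39 is not a QR.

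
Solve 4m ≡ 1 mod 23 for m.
Since 23 is prime, by Fermat 4^(-1) ≡ 4^{21} ≡ 6 mod 23. Verify: 4 × 6 = 24 ≡ 1 mod 23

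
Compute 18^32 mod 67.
By repeated squaring (mod 67): 18^{1}≡18, 18^{2}≡56, 18^{4}≡54, 18^{8}≡35, 18^{16}≡19, 18^{32}≡26. So 18^{32} ≡ 26 (mod 67)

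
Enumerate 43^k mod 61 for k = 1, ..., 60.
43^1, 43^2, ..., 43^{60} mod 61: [43, 19, 24, 56, 29, 27, 2, 25, 38, 48, 51, 58, 54, 4, 50, 15, 35, 41, 55, 47, 8, 39, 30, 9, 21, 49, 33, 16, 17, 60, 18, 42, 37, 5, 32, 34, 59, 36, 23, 13, 10, 3, 7, 57, 11, 46, 26, 20, 6, 14, 53, 22, 31, 52, 40, 12, 28, 45, 44, 1]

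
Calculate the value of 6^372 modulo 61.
Using Fermat: 6^{60} ≡ 1 (mod 61). 372 ≡ 12 (mod 60). So 6^{372} ≡ 6^{12} ≡ 20 (mod 61)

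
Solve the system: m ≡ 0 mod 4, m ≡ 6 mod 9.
M = 4 × 9 = 36. M₁ = 9, y₁ ≡ 1 mod 4. M₂ = 4, y₂ ≡ 7 mod 9. m = 0×9×1 + 6×4×7 ≡ 24 mod 36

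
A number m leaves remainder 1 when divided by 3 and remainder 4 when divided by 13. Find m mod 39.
M = 3 × 13 = 39. M₁ = 13, y₁ ≡ 1 mod 3. M₂ = 3, y₂ ≡ 9 mod 13. m = 1×13×1 + 4×3×9 ≡ 4 mod 39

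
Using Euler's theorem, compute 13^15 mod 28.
By Euler: 13^{12} ≡ 1 (mod 28) since gcd(13, 28) = 1. 15 = 1×12 + 3. So 13^{15} ≡ 13^{3} ≡ 13 (mod 28)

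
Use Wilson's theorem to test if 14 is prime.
(13)! mod 14 = 0. Since 0 ≢ -1 mod 14, 14 is not prime.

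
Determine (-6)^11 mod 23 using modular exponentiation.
By repeated squaring mod 23: (-6)^{1}≡17, (-6)^{2}≡13, (-6)^{4}≡8, (-6)^{8}≡18. Then (-6)^{11} = (-6)^{8+2+1} ≡ 18 × 13 × 17 ≡ 22 mod 23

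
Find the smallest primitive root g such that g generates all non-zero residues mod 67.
g = 2. Powers: [2, 4, 8, 16, 32, 64, 61, ...] generates all 66 non-zero residues.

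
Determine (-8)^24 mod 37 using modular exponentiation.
By repeated squaring (mod 37): (-8)^{1}≡29, (-8)^{2}≡27, (-8)^{4}≡26, (-8)^{8}≡10, (-8)^{16}≡26. Then (-8)^{24} = (-8)^{16+8} ≡ 26 × 10 ≡ 1 (mod 37)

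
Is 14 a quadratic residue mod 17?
By Euler's criterion: 14^{8} ≡ 16 (mod 17). Since this equals -1 (≡ 16), 14 is not a QR.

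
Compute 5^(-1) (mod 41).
Since 41 is prime, by Fermat 5^(-1) ≡ 5^{39} ≡ 33 (mod 41). Verify: 5 × 33 = 165 ≡ 1 (mod 41)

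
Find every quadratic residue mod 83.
Squares in Z_83*: {1, 3, 4, 7, 9, 10, 11, 12, 16, 17, 21, 23, 25, 26, 27, 28, 29, 30, 31, 33, 36, 37, 38, 40, 41, 44, 48, 49, 51, 59, 61, 63, 64, 65, 68, 69, 70, 75, 77, 78, 81}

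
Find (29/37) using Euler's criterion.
(29/37) = 29^{18} mod 37 = -1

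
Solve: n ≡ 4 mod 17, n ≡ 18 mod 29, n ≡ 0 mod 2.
M = 17 × 29 × 2 = 986. M₁ = 58, y₁ ≡ 5 mod 17. M₂ = 34, y₂ ≡ 6 mod 29. M₃ = 493, y₃ ≡ 1 mod 2. n = 4×58×5 + 18×34×6 + 0×493×1 ≡ 888 mod 986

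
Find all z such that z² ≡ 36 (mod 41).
The square roots of 36 mod 41 are 6 and 35. Verify: 6² = 36 ≡ 36 (mod 41)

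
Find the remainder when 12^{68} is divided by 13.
By Fermat: 12^{12} ≡ 1 (mod 13). 68 = 5×12 + 8. So 12^{68} ≡ 12^{8} ≡ 1 (mod 13)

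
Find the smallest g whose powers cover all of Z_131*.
g = 2. Powers: [2, 4, 8, 16, 32, 64, 128, ...] generates all 130 non-zero residues.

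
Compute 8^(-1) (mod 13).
Since 13 is prime, by Fermat 8^(-1) ≡ 8^{11} ≡ 5 (mod 13). Verify: 8 × 5 = 40 ≡ 1 (mod 13)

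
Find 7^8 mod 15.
By repeated squaring mod 15: 7^{1}≡7, 7^{2}≡4, 7^{4}≡1, 7^{8}≡1. So 7^{8} ≡ 1 mod 15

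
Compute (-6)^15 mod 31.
By repeated squaring mod 31: (-6)^{1}≡25, (-6)^{2}≡5, (-6)^{4}≡25, (-6)^{8}≡5. Then (-6)^{15} = (-6)^{8+4+2+1} ≡ 5 × 25 × 5 × 25 ≡ 1 mod 31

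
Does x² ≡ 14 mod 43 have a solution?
By Euler's criterion: 14^{21} ≡ 1 mod 43. Since this equals 1, 14 is a QR.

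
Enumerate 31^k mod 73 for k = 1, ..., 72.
31^1, 31^2, ..., 31^{72} mod 73: [31, 12, 7, 71, 11, 49, 59, 4, 51, 48, 28, 65, 44, 50, 17, 16, 58, 46, 39, 41, 30, 54, 68, 64, 13, 38, 10, 18, 47, 70, 53, 37, 52, 6, 40, 72, 42, 61, 66, 2, 62, 24, 14, 69, 22, 25, 45, 8, 29, 23, 56, 57, 15, 27, 34, 32, 43, 19, 5, 9, 60, 35, 63, 55, 26, 3, 20, 36, 21, 67, 33, 1]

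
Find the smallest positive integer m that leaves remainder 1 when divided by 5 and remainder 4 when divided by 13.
M = 5 × 13 = 65. M₁ = 13, y₁ ≡ 2 (mod 5). M₂ = 5, y₂ ≡ 8 (mod 13). m = 1×13×2 + 4×5×8 ≡ 56 (mod 65)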